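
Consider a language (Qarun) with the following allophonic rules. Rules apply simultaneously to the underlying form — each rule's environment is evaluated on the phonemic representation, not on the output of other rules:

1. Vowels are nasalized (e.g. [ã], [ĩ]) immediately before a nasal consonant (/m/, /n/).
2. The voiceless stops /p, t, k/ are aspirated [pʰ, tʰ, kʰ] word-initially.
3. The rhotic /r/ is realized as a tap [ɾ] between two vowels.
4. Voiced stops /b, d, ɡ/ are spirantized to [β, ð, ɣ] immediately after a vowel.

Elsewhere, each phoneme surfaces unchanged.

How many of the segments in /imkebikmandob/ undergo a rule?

Segments that undergo a rule: /i/ → [ĩ] (rule 1); /b/ → [β] (rule 4); /a/ → [ã] (rule 1); /b/ → [β] (rule 4).
All other segments surface unchanged.

4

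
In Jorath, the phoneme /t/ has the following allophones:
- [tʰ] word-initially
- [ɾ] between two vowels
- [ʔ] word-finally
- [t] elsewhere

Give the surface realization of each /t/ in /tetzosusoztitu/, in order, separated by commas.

[tʰ], [t], [t], [ɾ]

Occurrence 1 (position 1): word-initially → [tʰ].
Occurrence 2 (position 3): no conditioning environment matches → elsewhere allophone [t].
Occurrence 3 (position 11): no conditioning environment matches → elsewhere allophone [t].
Occurrence 4 (position 13): between two vowels → [ɾ].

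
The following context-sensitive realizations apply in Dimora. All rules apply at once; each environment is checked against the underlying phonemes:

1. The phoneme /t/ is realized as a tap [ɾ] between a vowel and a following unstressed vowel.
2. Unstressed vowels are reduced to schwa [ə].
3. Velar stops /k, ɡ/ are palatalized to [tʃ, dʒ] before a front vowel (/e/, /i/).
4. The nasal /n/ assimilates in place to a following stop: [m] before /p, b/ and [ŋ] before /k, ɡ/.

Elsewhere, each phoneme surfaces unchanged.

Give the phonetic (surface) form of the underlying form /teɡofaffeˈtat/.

/t/ (word-initial) fails the environment for rule 1, so it stays [t].
/e/ meets the environment for rule 2 (in an unstressed syllable) → [ə].
/ɡ/ — between /e/ and /o/; rule 3 does not apply here → [ɡ].
/o/ meets the environment for rule 2 (in an unstressed syllable) → [ə].
/f/ stays [f].
Rule 2 applies to /a/ (between /f/ and /f/: in an unstressed syllable) → [ə].
/f/ — not in any rule's target class → [f].
/f/ (between /f/ and /e/) is unaffected → [f].
/e/ — between /f/ and /t/, in an unstressed syllable — surfaces as [ə] (rule 2).
/t/ (between /e/ and /a/) fails the environment for rule 1, so it stays [t].
/a/ — between /t/ and /t/; rule 2 does not apply here → [a].
/t/ (word-final) is in the target of rule 1 but the environment (between a vowel and a following unstressed vowel) is not met → [t].

[təɡəfəffəˈtat]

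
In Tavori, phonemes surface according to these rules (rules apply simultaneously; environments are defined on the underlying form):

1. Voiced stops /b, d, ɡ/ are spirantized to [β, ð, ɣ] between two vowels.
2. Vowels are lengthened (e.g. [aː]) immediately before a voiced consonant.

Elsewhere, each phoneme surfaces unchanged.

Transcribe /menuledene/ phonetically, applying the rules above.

[meːnuːleːðeːne]

/m/ (word-initial): no rule targets it → [m].
/e/ (between /m/ and /n/) occurs before a voiced consonant → [eː] by rule 2.
/n/ (between /e/ and /u/): no rule targets it → [n].
/u/ (between /n/ and /l/) occurs before a voiced consonant → [uː] by rule 2.
/l/ — not in any rule's target class → [l].
/e/ — between /l/ and /d/, before a voiced consonant — surfaces as [eː] (rule 2).
/d/ meets the environment for rule 1 (between two vowels) → [ð].
Rule 2 applies to /e/ (between /d/ and /n/: before a voiced consonant) → [eː].
/n/ — not in any rule's target class → [n].
/e/ (word-final) fails the environment for rule 2, so it stays [e].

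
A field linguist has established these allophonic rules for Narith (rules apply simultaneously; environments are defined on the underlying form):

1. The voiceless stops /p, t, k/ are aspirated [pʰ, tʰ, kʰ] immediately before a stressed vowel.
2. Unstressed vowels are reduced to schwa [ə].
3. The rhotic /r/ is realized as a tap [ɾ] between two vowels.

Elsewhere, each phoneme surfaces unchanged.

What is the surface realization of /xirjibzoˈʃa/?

/x/ stays [x].
Rule 2 applies to /i/ (between /x/ and /r/: in an unstressed syllable) → [ə].
/r/ (between /i/ and /j/) is in the target of rule 3 but the environment (between two vowels) is not met → [r].
/j/ stays [j].
/i/ (between /j/ and /b/): in an unstressed syllable, so rule 2 applies → [ə].
/b/ stays [b].
/z/ — not in any rule's target class → [z].
/o/ meets the environment for rule 2 (in an unstressed syllable) → [ə].
/ʃ/ (between /o/ and /a/): no rule targets it → [ʃ].
/a/ (word-final): rule 2 targets it, but not in an unstressed syllable → unchanged [a].

[xərjəbzəˈʃa]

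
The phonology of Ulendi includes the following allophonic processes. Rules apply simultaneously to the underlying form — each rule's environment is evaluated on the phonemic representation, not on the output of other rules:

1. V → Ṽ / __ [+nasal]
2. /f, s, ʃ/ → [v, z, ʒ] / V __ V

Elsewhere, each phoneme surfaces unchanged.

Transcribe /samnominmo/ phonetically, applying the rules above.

/s/ (word-initial): rule 2 targets it, but not between two vowels → unchanged [s].
/a/ — between /s/ and /m/, before a nasal consonant — surfaces as [ã] (rule 1).
/m/ (between /a/ and /n/): no rule targets it → [m].
/n/ — not in any rule's target class → [n].
/o/ (between /n/ and /m/) occurs before a nasal consonant → [õ] by rule 1.
/m/ (between /o/ and /i/): no rule targets it → [m].
/i/ (between /m/ and /n/) occurs before a nasal consonant → [ĩ] by rule 1.
/n/ — not in any rule's target class → [n].
/m/ — not in any rule's target class → [m].
/o/ — word-final; rule 1 does not apply here → [o].

[sãmnõmĩnmo]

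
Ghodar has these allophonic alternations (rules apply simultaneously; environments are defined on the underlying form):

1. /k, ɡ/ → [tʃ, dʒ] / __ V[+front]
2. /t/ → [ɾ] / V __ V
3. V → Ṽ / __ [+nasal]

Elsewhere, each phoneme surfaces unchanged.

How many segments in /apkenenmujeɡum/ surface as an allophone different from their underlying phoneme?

4

Segments that undergo a rule: /k/ → [tʃ] (rule 1); /e/ → [ẽ] (rule 3); /e/ → [ẽ] (rule 3); /u/ → [ũ] (rule 3).
All other segments surface unchanged.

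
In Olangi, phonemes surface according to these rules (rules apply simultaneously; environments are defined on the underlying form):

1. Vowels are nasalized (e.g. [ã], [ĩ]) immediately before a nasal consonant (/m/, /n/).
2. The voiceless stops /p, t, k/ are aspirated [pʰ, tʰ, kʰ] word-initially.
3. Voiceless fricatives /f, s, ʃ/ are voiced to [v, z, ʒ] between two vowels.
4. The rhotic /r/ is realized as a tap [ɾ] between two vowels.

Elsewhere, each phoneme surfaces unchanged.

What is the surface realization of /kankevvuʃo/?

/k/ (word-initial): word-initially, so rule 2 applies → [kʰ].
/a/ meets the environment for rule 1 (before a nasal consonant) → [ã].
/n/ (between /a/ and /k/) is unaffected → [n].
/k/ — between /n/ and /e/; rule 2 does not apply here → [k].
/e/ (between /k/ and /v/) is in the target of rule 1 but the environment (before a nasal consonant) is not met → [e].
/v/ — not in any rule's target class → [v].
/v/ (between /v/ and /u/): no rule targets it → [v].
/u/ — between /v/ and /ʃ/; rule 1 does not apply here → [u].
Rule 3 applies to /ʃ/ (between /u/ and /o/: between two vowels) → [ʒ].
/o/ (word-final): rule 1 targets it, but not before a nasal consonant → unchanged [o].

[kʰãnkevvuʒo]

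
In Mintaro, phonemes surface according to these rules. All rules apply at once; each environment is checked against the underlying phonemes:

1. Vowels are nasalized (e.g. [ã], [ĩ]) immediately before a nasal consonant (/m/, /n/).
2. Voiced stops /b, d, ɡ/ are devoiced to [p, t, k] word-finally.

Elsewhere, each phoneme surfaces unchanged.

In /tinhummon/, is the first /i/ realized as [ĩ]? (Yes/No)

Yes

/i/ (between /t/ and /n/) occurs before a nasal consonant → [ĩ] by rule 1.
The actual realization is [ĩ], which matches [ĩ].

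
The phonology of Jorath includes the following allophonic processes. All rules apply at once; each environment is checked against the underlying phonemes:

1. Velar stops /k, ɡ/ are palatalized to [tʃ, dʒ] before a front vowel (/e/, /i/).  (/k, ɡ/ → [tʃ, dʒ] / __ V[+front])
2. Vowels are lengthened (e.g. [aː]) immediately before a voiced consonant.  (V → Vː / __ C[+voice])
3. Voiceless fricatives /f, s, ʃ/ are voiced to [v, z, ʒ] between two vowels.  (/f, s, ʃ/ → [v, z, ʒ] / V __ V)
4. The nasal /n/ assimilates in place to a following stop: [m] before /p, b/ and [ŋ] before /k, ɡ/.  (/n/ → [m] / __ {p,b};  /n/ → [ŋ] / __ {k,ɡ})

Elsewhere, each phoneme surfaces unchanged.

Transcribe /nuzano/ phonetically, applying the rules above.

/n/ — word-initial; rule 4 does not apply here → [n].
/u/ (between /n/ and /z/) occurs before a voiced consonant → [uː] by rule 2.
/z/ (between /u/ and /a/) is unaffected → [z].
/a/ (between /z/ and /n/) occurs before a voiced consonant → [aː] by rule 2.
/n/ (between /a/ and /o/) is in the target of rule 4 but the environment (before a labial or velar stop) is not met → [n].
/o/ (word-final) is in the target of rule 2 but the environment (before a voiced consonant) is not met → [o].

[nuːzaːno]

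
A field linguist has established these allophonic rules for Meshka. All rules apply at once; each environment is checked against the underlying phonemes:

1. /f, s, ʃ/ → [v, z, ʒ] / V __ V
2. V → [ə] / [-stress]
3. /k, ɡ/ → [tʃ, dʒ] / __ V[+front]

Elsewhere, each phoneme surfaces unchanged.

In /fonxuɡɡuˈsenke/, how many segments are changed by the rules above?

6

Segments that undergo a rule: /o/ → [ə] (rule 2); /u/ → [ə] (rule 2); /u/ → [ə] (rule 2); /s/ → [z] (rule 1); /k/ → [tʃ] (rule 3); /e/ → [ə] (rule 2).
All other segments surface unchanged.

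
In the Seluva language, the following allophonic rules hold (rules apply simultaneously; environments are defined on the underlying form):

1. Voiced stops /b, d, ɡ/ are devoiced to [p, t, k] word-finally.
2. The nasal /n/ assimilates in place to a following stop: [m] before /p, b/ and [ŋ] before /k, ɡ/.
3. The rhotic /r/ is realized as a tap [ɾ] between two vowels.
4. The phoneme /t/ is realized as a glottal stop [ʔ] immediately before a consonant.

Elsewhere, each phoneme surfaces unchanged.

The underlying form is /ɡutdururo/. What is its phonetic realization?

/ɡ/ (word-initial) is in the target of rule 1 but the environment (word-finally) is not met → [ɡ].
/t/ meets the environment for rule 4 (immediately before a consonant) → [ʔ].
/d/ (between /t/ and /u/): rule 1 targets it, but not word-finally → unchanged [d].
/r/ (between /u/ and /u/) occurs between two vowels → [ɾ] by rule 3.
/r/ (between /u/ and /o/) occurs between two vowels → [ɾ] by rule 3.

[ɡuʔduɾuɾo]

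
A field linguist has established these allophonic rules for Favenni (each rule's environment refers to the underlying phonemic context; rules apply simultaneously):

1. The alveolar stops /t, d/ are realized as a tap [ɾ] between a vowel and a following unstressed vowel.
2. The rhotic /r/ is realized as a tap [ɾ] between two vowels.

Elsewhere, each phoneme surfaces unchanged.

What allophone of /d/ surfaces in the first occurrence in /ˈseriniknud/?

[d]

/d/ (word-final) fails the environment for rule 1, so it stays [d].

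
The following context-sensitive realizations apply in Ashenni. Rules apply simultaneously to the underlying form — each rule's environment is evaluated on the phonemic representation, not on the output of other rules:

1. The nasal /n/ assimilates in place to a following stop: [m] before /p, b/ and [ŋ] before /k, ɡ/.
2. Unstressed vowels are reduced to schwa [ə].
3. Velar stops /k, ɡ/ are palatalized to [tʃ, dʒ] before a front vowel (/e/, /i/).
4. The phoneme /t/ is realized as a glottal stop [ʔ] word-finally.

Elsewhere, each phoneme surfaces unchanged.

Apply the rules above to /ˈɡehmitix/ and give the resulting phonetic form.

[ˈdʒehmətəx]

/ɡ/ meets the environment for rule 3 (before a front vowel) → [dʒ].
/e/ (between /ɡ/ and /h/) is in the target of rule 2 but the environment (in an unstressed syllable) is not met → [e].
/i/ — between /m/ and /t/, in an unstressed syllable — surfaces as [ə] (rule 2).
/t/ (between /i/ and /i/) is in the target of rule 4 but the environment (word-finally) is not met → [t].
/i/ meets the environment for rule 2 (in an unstressed syllable) → [ə].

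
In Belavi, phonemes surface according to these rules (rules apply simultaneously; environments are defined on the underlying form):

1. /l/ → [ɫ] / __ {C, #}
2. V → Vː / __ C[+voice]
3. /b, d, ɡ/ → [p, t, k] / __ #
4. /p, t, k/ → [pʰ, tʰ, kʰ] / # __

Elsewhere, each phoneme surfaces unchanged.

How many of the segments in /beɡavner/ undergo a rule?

3

Segments that undergo a rule: /e/ → [eː] (rule 2); /a/ → [aː] (rule 2); /e/ → [eː] (rule 2).
All other segments surface unchanged.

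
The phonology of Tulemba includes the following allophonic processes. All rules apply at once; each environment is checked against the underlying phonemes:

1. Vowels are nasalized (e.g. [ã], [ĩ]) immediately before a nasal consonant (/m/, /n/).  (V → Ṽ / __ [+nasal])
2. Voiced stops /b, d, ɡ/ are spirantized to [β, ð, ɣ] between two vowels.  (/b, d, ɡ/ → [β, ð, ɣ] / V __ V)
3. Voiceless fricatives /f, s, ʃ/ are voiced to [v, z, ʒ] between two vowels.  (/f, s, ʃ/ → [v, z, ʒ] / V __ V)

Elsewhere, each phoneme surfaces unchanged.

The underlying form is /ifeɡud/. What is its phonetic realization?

[iveɣud]

/i/ (word-initial) is in the target of rule 1 but the environment (before a nasal consonant) is not met → [i].
/f/ (between /i/ and /e/) occurs between two vowels → [v] by rule 3.
/e/ (between /f/ and /ɡ/): rule 1 targets it, but not before a nasal consonant → unchanged [e].
/ɡ/ (between /e/ and /u/) occurs between two vowels → [ɣ] by rule 2.
/u/ (between /ɡ/ and /d/) is in the target of rule 1 but the environment (before a nasal consonant) is not met → [u].
/d/ (word-final) is in the target of rule 2 but the environment (between two vowels) is not met → [d].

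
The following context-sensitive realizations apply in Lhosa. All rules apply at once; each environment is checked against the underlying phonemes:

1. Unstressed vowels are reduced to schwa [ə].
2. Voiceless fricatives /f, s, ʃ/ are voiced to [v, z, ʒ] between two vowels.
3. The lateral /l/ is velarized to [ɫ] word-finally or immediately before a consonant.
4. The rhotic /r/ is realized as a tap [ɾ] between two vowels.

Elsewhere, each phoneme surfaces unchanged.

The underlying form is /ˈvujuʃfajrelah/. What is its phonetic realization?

/v/ — not in any rule's target class → [v].
/u/ (between /v/ and /j/) fails the environment for rule 1, so it stays [u].
/j/ (between /u/ and /u/): no rule targets it → [j].
/u/ — between /j/ and /ʃ/, in an unstressed syllable — surfaces as [ə] (rule 1).
/ʃ/ — between /u/ and /f/; rule 2 does not apply here → [ʃ].
/f/ — between /ʃ/ and /a/; rule 2 does not apply here → [f].
Rule 1 applies to /a/ (between /f/ and /j/: in an unstressed syllable) → [ə].
/j/ (between /a/ and /r/): no rule targets it → [j].
/r/ (between /j/ and /e/) is in the target of rule 4 but the environment (between two vowels) is not met → [r].
/e/ (between /r/ and /l/): in an unstressed syllable, so rule 1 applies → [ə].
/l/ (between /e/ and /a/) is in the target of rule 3 but the environment (word-finally or immediately before a consonant) is not met → [l].
/a/ (between /l/ and /h/): in an unstressed syllable, so rule 1 applies → [ə].
/h/ — not in any rule's target class → [h].

[ˈvujəʃfəjrələh]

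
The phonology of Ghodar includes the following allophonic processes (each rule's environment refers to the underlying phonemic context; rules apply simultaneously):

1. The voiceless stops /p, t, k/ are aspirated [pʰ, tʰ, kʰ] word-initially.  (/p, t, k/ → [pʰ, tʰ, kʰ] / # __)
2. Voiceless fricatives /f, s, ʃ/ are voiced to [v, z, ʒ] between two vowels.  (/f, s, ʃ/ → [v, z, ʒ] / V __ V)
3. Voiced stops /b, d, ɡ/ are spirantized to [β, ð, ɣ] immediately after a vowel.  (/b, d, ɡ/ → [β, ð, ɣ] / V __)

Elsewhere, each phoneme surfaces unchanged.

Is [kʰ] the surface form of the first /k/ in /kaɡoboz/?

Rule 1 applies to /k/ (word-initial: word-initially) → [kʰ].
The actual realization is [kʰ], which matches [kʰ].

Yes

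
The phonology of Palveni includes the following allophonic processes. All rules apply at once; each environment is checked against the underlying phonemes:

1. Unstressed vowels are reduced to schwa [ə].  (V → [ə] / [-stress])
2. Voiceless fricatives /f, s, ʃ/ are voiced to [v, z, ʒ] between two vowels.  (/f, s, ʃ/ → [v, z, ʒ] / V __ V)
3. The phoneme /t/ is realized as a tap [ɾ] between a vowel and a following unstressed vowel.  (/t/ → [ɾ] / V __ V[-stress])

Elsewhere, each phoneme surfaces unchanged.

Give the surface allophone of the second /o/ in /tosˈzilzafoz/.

/o/ (between /f/ and /z/) occurs in an unstressed syllable → [ə] by rule 1.

[ə]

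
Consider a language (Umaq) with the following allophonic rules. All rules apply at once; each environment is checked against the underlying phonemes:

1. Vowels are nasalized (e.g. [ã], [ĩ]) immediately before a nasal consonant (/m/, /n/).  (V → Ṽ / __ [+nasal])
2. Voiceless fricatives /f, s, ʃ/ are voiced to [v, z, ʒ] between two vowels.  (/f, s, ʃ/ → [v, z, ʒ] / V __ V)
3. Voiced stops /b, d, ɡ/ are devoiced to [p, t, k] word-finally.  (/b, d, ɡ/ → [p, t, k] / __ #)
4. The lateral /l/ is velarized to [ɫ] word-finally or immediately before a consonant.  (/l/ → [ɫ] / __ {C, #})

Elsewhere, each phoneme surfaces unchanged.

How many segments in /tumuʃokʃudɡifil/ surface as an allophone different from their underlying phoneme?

4

Segments that undergo a rule: /u/ → [ũ] (rule 1); /ʃ/ → [ʒ] (rule 2); /f/ → [v] (rule 2); /l/ → [ɫ] (rule 4).
All other segments surface unchanged.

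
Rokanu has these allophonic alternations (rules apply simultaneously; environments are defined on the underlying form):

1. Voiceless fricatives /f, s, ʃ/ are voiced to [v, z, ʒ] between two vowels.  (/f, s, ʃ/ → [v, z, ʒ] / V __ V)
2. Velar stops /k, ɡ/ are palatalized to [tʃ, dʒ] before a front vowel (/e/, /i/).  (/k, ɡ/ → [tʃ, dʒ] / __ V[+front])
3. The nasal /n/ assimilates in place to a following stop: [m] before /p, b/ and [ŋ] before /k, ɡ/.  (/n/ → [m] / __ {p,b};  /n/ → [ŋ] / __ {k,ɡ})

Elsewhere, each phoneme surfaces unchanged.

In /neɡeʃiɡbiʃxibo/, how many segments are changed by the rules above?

Segments that undergo a rule: /ɡ/ → [dʒ] (rule 2); /ʃ/ → [ʒ] (rule 1).
All other segments surface unchanged.

2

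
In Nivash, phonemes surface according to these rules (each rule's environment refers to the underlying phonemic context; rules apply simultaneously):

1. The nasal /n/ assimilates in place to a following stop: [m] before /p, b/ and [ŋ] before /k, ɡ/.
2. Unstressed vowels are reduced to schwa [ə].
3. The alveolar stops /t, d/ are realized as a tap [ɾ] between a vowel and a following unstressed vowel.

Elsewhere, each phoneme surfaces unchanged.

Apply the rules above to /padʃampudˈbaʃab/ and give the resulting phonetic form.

[pədʃəmpədˈbaʃəb]

/p/ stays [p].
/a/ meets the environment for rule 2 (in an unstressed syllable) → [ə].
/d/ — between /a/ and /ʃ/; rule 3 does not apply here → [d].
/ʃ/ (between /d/ and /a/) is unaffected → [ʃ].
/a/ — between /ʃ/ and /m/, in an unstressed syllable — surfaces as [ə] (rule 2).
/m/ (between /a/ and /p/): no rule targets it → [m].
/p/ (between /m/ and /u/): no rule targets it → [p].
/u/ — between /p/ and /d/, in an unstressed syllable — surfaces as [ə] (rule 2).
/d/ (between /u/ and /b/): rule 3 targets it, but not between a vowel and a following unstressed vowel → unchanged [d].
/b/ (between /d/ and /a/): no rule targets it → [b].
/a/ (between /b/ and /ʃ/): rule 2 targets it, but not in an unstressed syllable → unchanged [a].
/ʃ/ (between /a/ and /a/): no rule targets it → [ʃ].
/a/ (between /ʃ/ and /b/) occurs in an unstressed syllable → [ə] by rule 2.
/b/ (word-final): no rule targets it → [b].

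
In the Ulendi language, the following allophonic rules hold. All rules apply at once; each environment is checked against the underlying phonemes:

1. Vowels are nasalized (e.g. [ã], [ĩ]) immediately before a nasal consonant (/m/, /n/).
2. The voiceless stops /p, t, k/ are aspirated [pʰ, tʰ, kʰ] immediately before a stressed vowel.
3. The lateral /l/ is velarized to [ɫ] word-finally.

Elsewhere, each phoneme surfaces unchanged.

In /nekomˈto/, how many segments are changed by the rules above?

2

Segments that undergo a rule: /o/ → [õ] (rule 1); /t/ → [tʰ] (rule 2).
All other segments surface unchanged.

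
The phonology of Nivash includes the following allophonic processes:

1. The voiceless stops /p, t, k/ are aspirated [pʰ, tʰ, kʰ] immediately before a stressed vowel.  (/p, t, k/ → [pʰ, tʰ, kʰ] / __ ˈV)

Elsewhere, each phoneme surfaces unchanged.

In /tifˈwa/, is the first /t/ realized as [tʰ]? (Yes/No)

No

/t/ (word-initial): rule 1 targets it, but not immediately before a stressed vowel → unchanged [t].
The actual realization is [t], not [tʰ].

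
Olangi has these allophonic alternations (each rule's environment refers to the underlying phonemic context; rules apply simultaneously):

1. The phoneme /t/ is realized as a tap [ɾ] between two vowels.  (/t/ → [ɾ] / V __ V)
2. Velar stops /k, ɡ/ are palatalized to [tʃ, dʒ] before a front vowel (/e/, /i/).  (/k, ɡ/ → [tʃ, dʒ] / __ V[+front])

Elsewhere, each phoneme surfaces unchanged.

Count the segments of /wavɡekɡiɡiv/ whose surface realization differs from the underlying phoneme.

Segments that undergo a rule: /ɡ/ → [dʒ] (rule 2); /ɡ/ → [dʒ] (rule 2); /ɡ/ → [dʒ] (rule 2).
All other segments surface unchanged.

3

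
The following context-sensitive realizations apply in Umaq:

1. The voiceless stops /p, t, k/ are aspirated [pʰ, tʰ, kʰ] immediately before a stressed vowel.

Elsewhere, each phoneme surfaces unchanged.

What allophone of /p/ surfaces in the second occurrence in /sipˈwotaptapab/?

[p]

/p/ (between /a/ and /t/) fails the environment for rule 1, so it stays [p].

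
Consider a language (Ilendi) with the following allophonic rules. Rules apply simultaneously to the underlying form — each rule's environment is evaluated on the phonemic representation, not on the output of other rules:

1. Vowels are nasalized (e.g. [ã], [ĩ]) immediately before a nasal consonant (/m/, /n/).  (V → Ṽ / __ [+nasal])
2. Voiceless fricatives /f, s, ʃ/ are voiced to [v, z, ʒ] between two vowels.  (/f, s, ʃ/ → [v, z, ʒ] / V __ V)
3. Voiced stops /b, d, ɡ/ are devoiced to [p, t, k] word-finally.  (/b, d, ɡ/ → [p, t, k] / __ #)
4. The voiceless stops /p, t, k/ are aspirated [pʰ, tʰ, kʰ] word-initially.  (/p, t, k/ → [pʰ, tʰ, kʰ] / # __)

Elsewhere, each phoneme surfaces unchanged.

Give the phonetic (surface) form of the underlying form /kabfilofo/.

[kʰabfilovo]

/k/ (word-initial) occurs word-initially → [kʰ] by rule 4.
/a/ (between /k/ and /b/) fails the environment for rule 1, so it stays [a].
/b/ (between /a/ and /f/): rule 3 targets it, but not word-finally → unchanged [b].
/f/ (between /b/ and /i/) fails the environment for rule 2, so it stays [f].
/i/ (between /f/ and /l/) is in the target of rule 1 but the environment (before a nasal consonant) is not met → [i].
/o/ (between /l/ and /f/) is in the target of rule 1 but the environment (before a nasal consonant) is not met → [o].
Rule 2 applies to /f/ (between /o/ and /o/: between two vowels) → [v].
/o/ (word-final): rule 1 targets it, but not before a nasal consonant → unchanged [o].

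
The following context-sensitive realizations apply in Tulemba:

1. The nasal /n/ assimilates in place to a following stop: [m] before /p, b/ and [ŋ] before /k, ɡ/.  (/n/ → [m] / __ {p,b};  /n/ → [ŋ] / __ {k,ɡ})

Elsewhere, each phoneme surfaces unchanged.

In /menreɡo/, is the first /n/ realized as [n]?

Yes

/n/ (between /e/ and /r/): rule 1 targets it, but not before a labial or velar stop → unchanged [n].
The actual realization is [n], which matches [n].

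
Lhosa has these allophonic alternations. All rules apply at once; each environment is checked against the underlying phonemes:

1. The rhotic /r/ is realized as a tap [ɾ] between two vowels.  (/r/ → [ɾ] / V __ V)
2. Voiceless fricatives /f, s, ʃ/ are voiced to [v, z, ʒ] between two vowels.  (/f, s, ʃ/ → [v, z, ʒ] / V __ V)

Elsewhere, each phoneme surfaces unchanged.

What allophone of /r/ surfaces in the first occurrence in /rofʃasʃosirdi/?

[r]

/r/ (word-initial) is in the target of rule 1 but the environment (between two vowels) is not met → [r].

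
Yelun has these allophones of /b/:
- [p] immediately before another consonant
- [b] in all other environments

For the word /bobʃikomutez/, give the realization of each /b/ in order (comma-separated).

[b], [p]

Occurrence 1 (position 1): no conditioning environment matches → elsewhere allophone [b].
Occurrence 2 (position 3): immediately before another consonant → [p].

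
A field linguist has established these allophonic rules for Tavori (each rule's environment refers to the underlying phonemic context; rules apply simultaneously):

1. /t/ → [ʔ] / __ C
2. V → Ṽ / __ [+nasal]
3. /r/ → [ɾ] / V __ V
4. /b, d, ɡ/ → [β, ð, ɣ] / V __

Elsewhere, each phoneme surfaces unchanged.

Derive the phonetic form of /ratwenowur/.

/r/ (word-initial) is in the target of rule 3 but the environment (between two vowels) is not met → [r].
/a/ — between /r/ and /t/; rule 2 does not apply here → [a].
/t/ (between /a/ and /w/) occurs immediately before a consonant → [ʔ] by rule 1.
/w/ (between /t/ and /e/) is unaffected → [w].
/e/ — between /w/ and /n/, before a nasal consonant — surfaces as [ẽ] (rule 2).
/n/ — not in any rule's target class → [n].
/o/ (between /n/ and /w/) fails the environment for rule 2, so it stays [o].
/w/ stays [w].
/u/ (between /w/ and /r/) is in the target of rule 2 but the environment (before a nasal consonant) is not met → [u].
/r/ (word-final): rule 3 targets it, but not between two vowels → unchanged [r].

[raʔwẽnowur]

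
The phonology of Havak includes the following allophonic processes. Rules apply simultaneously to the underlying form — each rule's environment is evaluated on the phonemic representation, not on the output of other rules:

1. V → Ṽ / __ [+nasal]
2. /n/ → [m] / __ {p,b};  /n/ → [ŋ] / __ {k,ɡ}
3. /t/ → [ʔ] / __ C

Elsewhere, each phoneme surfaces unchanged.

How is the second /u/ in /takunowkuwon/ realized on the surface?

[u]

/u/ (between /k/ and /w/) fails the environment for rule 1, so it stays [u].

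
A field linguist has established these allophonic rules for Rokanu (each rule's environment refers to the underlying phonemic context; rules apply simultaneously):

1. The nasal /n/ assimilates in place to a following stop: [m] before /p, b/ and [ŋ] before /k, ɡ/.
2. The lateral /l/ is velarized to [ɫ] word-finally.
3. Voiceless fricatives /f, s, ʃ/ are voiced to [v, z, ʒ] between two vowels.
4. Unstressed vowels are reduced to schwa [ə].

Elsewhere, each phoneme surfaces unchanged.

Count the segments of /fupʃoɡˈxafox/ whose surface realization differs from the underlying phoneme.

Segments that undergo a rule: /u/ → [ə] (rule 4); /o/ → [ə] (rule 4); /f/ → [v] (rule 3); /o/ → [ə] (rule 4).
All other segments surface unchanged.

4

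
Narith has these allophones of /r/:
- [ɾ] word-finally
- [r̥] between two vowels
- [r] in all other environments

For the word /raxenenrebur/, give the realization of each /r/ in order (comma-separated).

[r], [r], [ɾ]

Occurrence 1 (position 1): no conditioning environment matches → elsewhere allophone [r].
Occurrence 2 (position 8): no conditioning environment matches → elsewhere allophone [r].
Occurrence 3 (position 12): word-finally → [ɾ].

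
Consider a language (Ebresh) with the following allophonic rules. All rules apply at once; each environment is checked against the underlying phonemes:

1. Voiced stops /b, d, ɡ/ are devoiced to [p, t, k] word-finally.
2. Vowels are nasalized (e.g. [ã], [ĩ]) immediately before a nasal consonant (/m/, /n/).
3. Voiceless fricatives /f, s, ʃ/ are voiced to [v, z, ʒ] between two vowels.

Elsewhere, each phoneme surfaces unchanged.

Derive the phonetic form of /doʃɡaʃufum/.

/d/ (word-initial): rule 1 targets it, but not word-finally → unchanged [d].
/o/ (between /d/ and /ʃ/) is in the target of rule 2 but the environment (before a nasal consonant) is not met → [o].
/ʃ/ — between /o/ and /ɡ/; rule 3 does not apply here → [ʃ].
/ɡ/ (between /ʃ/ and /a/) is in the target of rule 1 but the environment (word-finally) is not met → [ɡ].
/a/ (between /ɡ/ and /ʃ/) is in the target of rule 2 but the environment (before a nasal consonant) is not met → [a].
/ʃ/ (between /a/ and /u/) occurs between two vowels → [ʒ] by rule 3.
/u/ — between /ʃ/ and /f/; rule 2 does not apply here → [u].
/f/ meets the environment for rule 3 (between two vowels) → [v].
/u/ (between /f/ and /m/): before a nasal consonant, so rule 2 applies → [ũ].
/m/ stays [m].

[doʃɡaʒuvũm]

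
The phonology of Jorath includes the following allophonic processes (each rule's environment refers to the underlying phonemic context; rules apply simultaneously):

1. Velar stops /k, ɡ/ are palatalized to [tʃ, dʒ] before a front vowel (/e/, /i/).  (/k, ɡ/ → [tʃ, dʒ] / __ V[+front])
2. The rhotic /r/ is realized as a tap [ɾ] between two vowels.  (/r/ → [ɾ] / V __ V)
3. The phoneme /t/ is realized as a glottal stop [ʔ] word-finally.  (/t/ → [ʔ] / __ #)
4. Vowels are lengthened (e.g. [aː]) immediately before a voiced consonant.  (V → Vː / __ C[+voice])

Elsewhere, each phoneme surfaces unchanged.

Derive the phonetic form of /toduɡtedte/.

/t/ (word-initial) fails the environment for rule 3, so it stays [t].
/o/ — between /t/ and /d/, before a voiced consonant — surfaces as [oː] (rule 4).
/d/ stays [d].
/u/ — between /d/ and /ɡ/, before a voiced consonant — surfaces as [uː] (rule 4).
/ɡ/ (between /u/ and /t/) fails the environment for rule 1, so it stays [ɡ].
/t/ (between /ɡ/ and /e/) fails the environment for rule 3, so it stays [t].
/e/ meets the environment for rule 4 (before a voiced consonant) → [eː].
/d/ — not in any rule's target class → [d].
/t/ (between /d/ and /e/) is in the target of rule 3 but the environment (word-finally) is not met → [t].
/e/ (word-final): rule 4 targets it, but not before a voiced consonant → unchanged [e].

[toːduːɡteːdte]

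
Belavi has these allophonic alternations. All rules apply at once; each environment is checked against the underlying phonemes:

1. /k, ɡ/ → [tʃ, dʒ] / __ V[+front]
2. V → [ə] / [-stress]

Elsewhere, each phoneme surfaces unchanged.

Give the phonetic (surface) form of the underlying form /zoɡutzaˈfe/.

[zəɡətzəˈfe]

/o/ (between /z/ and /ɡ/): in an unstressed syllable, so rule 2 applies → [ə].
/ɡ/ (between /o/ and /u/) is in the target of rule 1 but the environment (before a front vowel) is not met → [ɡ].
/u/ (between /ɡ/ and /t/) occurs in an unstressed syllable → [ə] by rule 2.
/a/ — between /z/ and /f/, in an unstressed syllable — surfaces as [ə] (rule 2).
/e/ (word-final) is in the target of rule 2 but the environment (in an unstressed syllable) is not met → [e].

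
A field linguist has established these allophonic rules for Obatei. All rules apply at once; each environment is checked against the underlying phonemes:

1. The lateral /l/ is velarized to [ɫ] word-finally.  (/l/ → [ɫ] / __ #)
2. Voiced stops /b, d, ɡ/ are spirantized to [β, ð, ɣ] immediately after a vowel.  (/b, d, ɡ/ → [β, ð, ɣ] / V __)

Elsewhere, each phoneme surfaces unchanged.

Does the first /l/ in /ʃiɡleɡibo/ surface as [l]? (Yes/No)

Yes

/l/ — between /ɡ/ and /e/; rule 1 does not apply here → [l].
The actual realization is [l], which matches [l].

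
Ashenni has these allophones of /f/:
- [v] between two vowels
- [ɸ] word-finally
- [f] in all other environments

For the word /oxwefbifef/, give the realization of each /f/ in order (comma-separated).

[f], [v], [ɸ]

Occurrence 1 (position 5): no conditioning environment matches → elsewhere allophone [f].
Occurrence 2 (position 8): between two vowels → [v].
Occurrence 3 (position 10): word-finally → [ɸ].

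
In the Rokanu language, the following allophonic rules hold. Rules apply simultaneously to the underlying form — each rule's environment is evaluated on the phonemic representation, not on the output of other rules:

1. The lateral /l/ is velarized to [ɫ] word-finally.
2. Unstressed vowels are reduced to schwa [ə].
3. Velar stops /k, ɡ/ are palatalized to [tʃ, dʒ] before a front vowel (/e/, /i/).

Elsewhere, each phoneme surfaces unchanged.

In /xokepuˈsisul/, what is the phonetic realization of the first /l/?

[ɫ]

/l/ (word-final) occurs word-finally → [ɫ] by rule 1.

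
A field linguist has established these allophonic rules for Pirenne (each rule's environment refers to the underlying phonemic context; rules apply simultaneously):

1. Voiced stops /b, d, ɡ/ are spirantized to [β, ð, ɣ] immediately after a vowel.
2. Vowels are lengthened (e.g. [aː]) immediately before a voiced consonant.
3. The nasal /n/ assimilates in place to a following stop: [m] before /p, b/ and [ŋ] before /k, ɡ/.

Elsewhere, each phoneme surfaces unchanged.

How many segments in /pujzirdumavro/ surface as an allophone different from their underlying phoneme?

4

Segments that undergo a rule: /u/ → [uː] (rule 2); /i/ → [iː] (rule 2); /u/ → [uː] (rule 2); /a/ → [aː] (rule 2).
All other segments surface unchanged.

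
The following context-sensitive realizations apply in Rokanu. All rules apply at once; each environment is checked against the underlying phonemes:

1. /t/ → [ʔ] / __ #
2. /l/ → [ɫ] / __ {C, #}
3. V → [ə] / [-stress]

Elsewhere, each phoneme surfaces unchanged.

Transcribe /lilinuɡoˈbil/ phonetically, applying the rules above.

[lələnəɡəˈbiɫ]

/l/ — word-initial; rule 2 does not apply here → [l].
/i/ meets the environment for rule 3 (in an unstressed syllable) → [ə].
/l/ (between /i/ and /i/) fails the environment for rule 2, so it stays [l].
Rule 3 applies to /i/ (between /l/ and /n/: in an unstressed syllable) → [ə].
/n/ stays [n].
/u/ — between /n/ and /ɡ/, in an unstressed syllable — surfaces as [ə] (rule 3).
/ɡ/ — not in any rule's target class → [ɡ].
/o/ meets the environment for rule 3 (in an unstressed syllable) → [ə].
/b/ (between /o/ and /i/) is unaffected → [b].
/i/ (between /b/ and /l/) fails the environment for rule 3, so it stays [i].
/l/ (word-final) occurs word-finally or immediately before a consonant → [ɫ] by rule 2.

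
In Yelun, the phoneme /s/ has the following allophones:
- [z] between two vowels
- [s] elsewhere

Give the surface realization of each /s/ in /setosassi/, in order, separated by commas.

[s], [z], [s], [s]

Occurrence 1 (position 1): no conditioning environment matches → elsewhere allophone [s].
Occurrence 2 (position 5): between two vowels → [z].
Occurrence 3 (position 7): no conditioning environment matches → elsewhere allophone [s].
Occurrence 4 (position 8): no conditioning environment matches → elsewhere allophone [s].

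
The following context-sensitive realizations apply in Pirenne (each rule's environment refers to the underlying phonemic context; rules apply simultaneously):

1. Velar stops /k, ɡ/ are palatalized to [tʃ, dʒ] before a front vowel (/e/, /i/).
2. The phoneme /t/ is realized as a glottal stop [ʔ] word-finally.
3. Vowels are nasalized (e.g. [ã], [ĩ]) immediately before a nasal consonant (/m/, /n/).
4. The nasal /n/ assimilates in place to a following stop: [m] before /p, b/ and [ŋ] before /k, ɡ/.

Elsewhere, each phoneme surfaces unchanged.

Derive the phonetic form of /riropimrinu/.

/r/ — not in any rule's target class → [r].
/i/ (between /r/ and /r/) is in the target of rule 3 but the environment (before a nasal consonant) is not met → [i].
/r/ (between /i/ and /o/): no rule targets it → [r].
/o/ (between /r/ and /p/) fails the environment for rule 3, so it stays [o].
/p/ (between /o/ and /i/): no rule targets it → [p].
Rule 3 applies to /i/ (between /p/ and /m/: before a nasal consonant) → [ĩ].
/m/ (between /i/ and /r/) is unaffected → [m].
/r/ (between /m/ and /i/) is unaffected → [r].
/i/ — between /r/ and /n/, before a nasal consonant — surfaces as [ĩ] (rule 3).
/n/ — between /i/ and /u/; rule 4 does not apply here → [n].
/u/ — word-final; rule 3 does not apply here → [u].

[riropĩmrĩnu]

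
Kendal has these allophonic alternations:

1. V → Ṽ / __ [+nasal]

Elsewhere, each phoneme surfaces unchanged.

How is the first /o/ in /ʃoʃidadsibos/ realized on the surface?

[o]

/o/ (between /ʃ/ and /ʃ/): rule 1 targets it, but not before a nasal consonant → unchanged [o].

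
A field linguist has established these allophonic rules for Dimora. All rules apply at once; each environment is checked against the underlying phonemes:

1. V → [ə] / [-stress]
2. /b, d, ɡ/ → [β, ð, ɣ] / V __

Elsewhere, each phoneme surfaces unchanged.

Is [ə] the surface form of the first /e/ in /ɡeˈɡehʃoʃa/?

Yes

/e/ (between /ɡ/ and /ɡ/) occurs in an unstressed syllable → [ə] by rule 1.
The actual realization is [ə], which matches [ə].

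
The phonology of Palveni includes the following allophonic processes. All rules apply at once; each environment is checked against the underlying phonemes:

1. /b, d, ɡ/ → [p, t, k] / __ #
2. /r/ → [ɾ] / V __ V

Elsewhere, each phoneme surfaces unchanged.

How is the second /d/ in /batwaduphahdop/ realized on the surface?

[d]

/d/ — between /h/ and /o/; rule 1 does not apply here → [d].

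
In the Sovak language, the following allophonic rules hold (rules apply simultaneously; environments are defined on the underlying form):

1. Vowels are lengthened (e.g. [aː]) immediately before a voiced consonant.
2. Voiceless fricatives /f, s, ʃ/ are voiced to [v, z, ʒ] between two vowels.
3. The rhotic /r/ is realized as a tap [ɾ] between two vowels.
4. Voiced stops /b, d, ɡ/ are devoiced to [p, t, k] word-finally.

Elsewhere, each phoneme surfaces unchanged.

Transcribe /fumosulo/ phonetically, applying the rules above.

/f/ — word-initial; rule 2 does not apply here → [f].
/u/ (between /f/ and /m/) occurs before a voiced consonant → [uː] by rule 1.
/m/ — not in any rule's target class → [m].
/o/ (between /m/ and /s/) fails the environment for rule 1, so it stays [o].
Rule 2 applies to /s/ (between /o/ and /u/: between two vowels) → [z].
/u/ (between /s/ and /l/) occurs before a voiced consonant → [uː] by rule 1.
/l/ stays [l].
/o/ (word-final): rule 1 targets it, but not before a voiced consonant → unchanged [o].

[fuːmozuːlo]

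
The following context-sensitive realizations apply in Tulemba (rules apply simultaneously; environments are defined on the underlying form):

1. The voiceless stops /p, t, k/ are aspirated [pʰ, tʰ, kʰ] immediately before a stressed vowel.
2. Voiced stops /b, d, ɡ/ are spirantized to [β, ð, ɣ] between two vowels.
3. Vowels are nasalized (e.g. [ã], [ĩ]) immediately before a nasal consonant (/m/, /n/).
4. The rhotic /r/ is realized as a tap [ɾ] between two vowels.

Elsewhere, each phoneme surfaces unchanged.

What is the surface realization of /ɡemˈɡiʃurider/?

[ɡẽmˈɡiʃuɾiðer]

/ɡ/ (word-initial): rule 2 targets it, but not between two vowels → unchanged [ɡ].
/e/ meets the environment for rule 3 (before a nasal consonant) → [ẽ].
/m/ — not in any rule's target class → [m].
/ɡ/ (between /m/ and /i/) is in the target of rule 2 but the environment (between two vowels) is not met → [ɡ].
/i/ (between /ɡ/ and /ʃ/): rule 3 targets it, but not before a nasal consonant → unchanged [i].
/ʃ/ (between /i/ and /u/) is unaffected → [ʃ].
/u/ — between /ʃ/ and /r/; rule 3 does not apply here → [u].
/r/ (between /u/ and /i/): between two vowels, so rule 4 applies → [ɾ].
/i/ (between /r/ and /d/): rule 3 targets it, but not before a nasal consonant → unchanged [i].
/d/ (between /i/ and /e/) occurs between two vowels → [ð] by rule 2.
/e/ (between /d/ and /r/) fails the environment for rule 3, so it stays [e].
/r/ — word-final; rule 4 does not apply here → [r].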